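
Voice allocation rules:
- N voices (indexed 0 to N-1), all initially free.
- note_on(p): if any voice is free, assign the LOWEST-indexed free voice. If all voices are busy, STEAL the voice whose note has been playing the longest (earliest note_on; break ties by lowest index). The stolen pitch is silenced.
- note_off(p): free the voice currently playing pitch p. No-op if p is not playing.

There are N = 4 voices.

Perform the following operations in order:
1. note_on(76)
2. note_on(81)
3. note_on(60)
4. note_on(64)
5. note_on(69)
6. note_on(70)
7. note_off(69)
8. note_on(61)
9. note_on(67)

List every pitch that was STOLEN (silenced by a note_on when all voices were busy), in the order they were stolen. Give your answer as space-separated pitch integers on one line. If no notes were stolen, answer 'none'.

Answer: 76 81 60

Derivation:
Op 1: note_on(76): voice 0 is free -> assigned | voices=[76 - - -]
Op 2: note_on(81): voice 1 is free -> assigned | voices=[76 81 - -]
Op 3: note_on(60): voice 2 is free -> assigned | voices=[76 81 60 -]
Op 4: note_on(64): voice 3 is free -> assigned | voices=[76 81 60 64]
Op 5: note_on(69): all voices busy, STEAL voice 0 (pitch 76, oldest) -> assign | voices=[69 81 60 64]
Op 6: note_on(70): all voices busy, STEAL voice 1 (pitch 81, oldest) -> assign | voices=[69 70 60 64]
Op 7: note_off(69): free voice 0 | voices=[- 70 60 64]
Op 8: note_on(61): voice 0 is free -> assigned | voices=[61 70 60 64]
Op 9: note_on(67): all voices busy, STEAL voice 2 (pitch 60, oldest) -> assign | voices=[61 70 67 64]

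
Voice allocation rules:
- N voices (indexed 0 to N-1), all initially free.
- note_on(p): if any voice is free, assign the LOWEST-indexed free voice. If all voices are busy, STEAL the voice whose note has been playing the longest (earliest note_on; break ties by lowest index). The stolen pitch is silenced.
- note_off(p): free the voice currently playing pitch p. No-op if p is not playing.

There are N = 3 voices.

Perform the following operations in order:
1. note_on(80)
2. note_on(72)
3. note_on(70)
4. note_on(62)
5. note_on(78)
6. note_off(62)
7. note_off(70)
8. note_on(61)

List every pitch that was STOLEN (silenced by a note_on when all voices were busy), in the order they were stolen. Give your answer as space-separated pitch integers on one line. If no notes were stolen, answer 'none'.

Op 1: note_on(80): voice 0 is free -> assigned | voices=[80 - -]
Op 2: note_on(72): voice 1 is free -> assigned | voices=[80 72 -]
Op 3: note_on(70): voice 2 is free -> assigned | voices=[80 72 70]
Op 4: note_on(62): all voices busy, STEAL voice 0 (pitch 80, oldest) -> assign | voices=[62 72 70]
Op 5: note_on(78): all voices busy, STEAL voice 1 (pitch 72, oldest) -> assign | voices=[62 78 70]
Op 6: note_off(62): free voice 0 | voices=[- 78 70]
Op 7: note_off(70): free voice 2 | voices=[- 78 -]
Op 8: note_on(61): voice 0 is free -> assigned | voices=[61 78 -]

Answer: 80 72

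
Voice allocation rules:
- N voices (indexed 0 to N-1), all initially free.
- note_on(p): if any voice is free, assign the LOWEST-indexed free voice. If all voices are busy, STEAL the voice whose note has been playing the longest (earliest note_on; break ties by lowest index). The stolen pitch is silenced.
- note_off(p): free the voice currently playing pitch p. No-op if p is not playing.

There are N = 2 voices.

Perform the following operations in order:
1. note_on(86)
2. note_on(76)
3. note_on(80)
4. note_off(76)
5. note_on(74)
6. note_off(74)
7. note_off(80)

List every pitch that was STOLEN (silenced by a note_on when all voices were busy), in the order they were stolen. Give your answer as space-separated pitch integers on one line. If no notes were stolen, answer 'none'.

Answer: 86

Derivation:
Op 1: note_on(86): voice 0 is free -> assigned | voices=[86 -]
Op 2: note_on(76): voice 1 is free -> assigned | voices=[86 76]
Op 3: note_on(80): all voices busy, STEAL voice 0 (pitch 86, oldest) -> assign | voices=[80 76]
Op 4: note_off(76): free voice 1 | voices=[80 -]
Op 5: note_on(74): voice 1 is free -> assigned | voices=[80 74]
Op 6: note_off(74): free voice 1 | voices=[80 -]
Op 7: note_off(80): free voice 0 | voices=[- -]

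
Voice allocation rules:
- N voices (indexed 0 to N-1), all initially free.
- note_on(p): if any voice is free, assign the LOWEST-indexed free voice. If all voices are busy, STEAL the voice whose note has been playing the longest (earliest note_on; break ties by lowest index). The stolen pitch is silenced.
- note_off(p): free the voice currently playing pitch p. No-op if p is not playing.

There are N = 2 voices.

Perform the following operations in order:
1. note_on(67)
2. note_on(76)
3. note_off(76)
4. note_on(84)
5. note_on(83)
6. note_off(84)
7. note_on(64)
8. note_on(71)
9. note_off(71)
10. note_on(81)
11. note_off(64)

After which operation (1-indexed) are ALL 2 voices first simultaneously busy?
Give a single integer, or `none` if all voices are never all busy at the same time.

Answer: 2

Derivation:
Op 1: note_on(67): voice 0 is free -> assigned | voices=[67 -]
Op 2: note_on(76): voice 1 is free -> assigned | voices=[67 76]
Op 3: note_off(76): free voice 1 | voices=[67 -]
Op 4: note_on(84): voice 1 is free -> assigned | voices=[67 84]
Op 5: note_on(83): all voices busy, STEAL voice 0 (pitch 67, oldest) -> assign | voices=[83 84]
Op 6: note_off(84): free voice 1 | voices=[83 -]
Op 7: note_on(64): voice 1 is free -> assigned | voices=[83 64]
Op 8: note_on(71): all voices busy, STEAL voice 0 (pitch 83, oldest) -> assign | voices=[71 64]
Op 9: note_off(71): free voice 0 | voices=[- 64]
Op 10: note_on(81): voice 0 is free -> assigned | voices=[81 64]
Op 11: note_off(64): free voice 1 | voices=[81 -]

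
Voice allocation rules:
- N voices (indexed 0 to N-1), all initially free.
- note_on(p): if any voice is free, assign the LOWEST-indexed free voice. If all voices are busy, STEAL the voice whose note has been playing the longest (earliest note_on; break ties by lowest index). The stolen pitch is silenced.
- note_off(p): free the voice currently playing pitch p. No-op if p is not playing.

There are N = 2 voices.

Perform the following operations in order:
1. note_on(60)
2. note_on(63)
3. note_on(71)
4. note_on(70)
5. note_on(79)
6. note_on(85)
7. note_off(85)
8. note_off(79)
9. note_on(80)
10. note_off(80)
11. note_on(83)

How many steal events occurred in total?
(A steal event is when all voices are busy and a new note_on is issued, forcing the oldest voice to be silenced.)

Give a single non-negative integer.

Answer: 4

Derivation:
Op 1: note_on(60): voice 0 is free -> assigned | voices=[60 -]
Op 2: note_on(63): voice 1 is free -> assigned | voices=[60 63]
Op 3: note_on(71): all voices busy, STEAL voice 0 (pitch 60, oldest) -> assign | voices=[71 63]
Op 4: note_on(70): all voices busy, STEAL voice 1 (pitch 63, oldest) -> assign | voices=[71 70]
Op 5: note_on(79): all voices busy, STEAL voice 0 (pitch 71, oldest) -> assign | voices=[79 70]
Op 6: note_on(85): all voices busy, STEAL voice 1 (pitch 70, oldest) -> assign | voices=[79 85]
Op 7: note_off(85): free voice 1 | voices=[79 -]
Op 8: note_off(79): free voice 0 | voices=[- -]
Op 9: note_on(80): voice 0 is free -> assigned | voices=[80 -]
Op 10: note_off(80): free voice 0 | voices=[- -]
Op 11: note_on(83): voice 0 is free -> assigned | voices=[83 -]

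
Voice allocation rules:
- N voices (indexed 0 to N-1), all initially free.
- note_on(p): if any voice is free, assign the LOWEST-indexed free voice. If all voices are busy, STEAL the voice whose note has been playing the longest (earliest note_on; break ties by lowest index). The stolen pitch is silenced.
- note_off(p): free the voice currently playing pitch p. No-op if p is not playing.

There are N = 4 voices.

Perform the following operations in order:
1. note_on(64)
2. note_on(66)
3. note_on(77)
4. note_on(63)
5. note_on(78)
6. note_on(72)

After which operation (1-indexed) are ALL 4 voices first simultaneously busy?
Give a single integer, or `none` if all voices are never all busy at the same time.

Op 1: note_on(64): voice 0 is free -> assigned | voices=[64 - - -]
Op 2: note_on(66): voice 1 is free -> assigned | voices=[64 66 - -]
Op 3: note_on(77): voice 2 is free -> assigned | voices=[64 66 77 -]
Op 4: note_on(63): voice 3 is free -> assigned | voices=[64 66 77 63]
Op 5: note_on(78): all voices busy, STEAL voice 0 (pitch 64, oldest) -> assign | voices=[78 66 77 63]
Op 6: note_on(72): all voices busy, STEAL voice 1 (pitch 66, oldest) -> assign | voices=[78 72 77 63]

Answer: 4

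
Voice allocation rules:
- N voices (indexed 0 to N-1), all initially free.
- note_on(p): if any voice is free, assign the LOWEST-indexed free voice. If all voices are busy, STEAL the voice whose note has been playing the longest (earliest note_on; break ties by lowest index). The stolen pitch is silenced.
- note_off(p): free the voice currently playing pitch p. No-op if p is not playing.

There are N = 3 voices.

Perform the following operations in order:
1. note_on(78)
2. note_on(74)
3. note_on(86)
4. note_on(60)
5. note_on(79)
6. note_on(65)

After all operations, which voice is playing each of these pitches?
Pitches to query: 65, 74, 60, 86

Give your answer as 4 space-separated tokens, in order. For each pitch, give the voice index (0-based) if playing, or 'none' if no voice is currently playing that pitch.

Op 1: note_on(78): voice 0 is free -> assigned | voices=[78 - -]
Op 2: note_on(74): voice 1 is free -> assigned | voices=[78 74 -]
Op 3: note_on(86): voice 2 is free -> assigned | voices=[78 74 86]
Op 4: note_on(60): all voices busy, STEAL voice 0 (pitch 78, oldest) -> assign | voices=[60 74 86]
Op 5: note_on(79): all voices busy, STEAL voice 1 (pitch 74, oldest) -> assign | voices=[60 79 86]
Op 6: note_on(65): all voices busy, STEAL voice 2 (pitch 86, oldest) -> assign | voices=[60 79 65]

Answer: 2 none 0 none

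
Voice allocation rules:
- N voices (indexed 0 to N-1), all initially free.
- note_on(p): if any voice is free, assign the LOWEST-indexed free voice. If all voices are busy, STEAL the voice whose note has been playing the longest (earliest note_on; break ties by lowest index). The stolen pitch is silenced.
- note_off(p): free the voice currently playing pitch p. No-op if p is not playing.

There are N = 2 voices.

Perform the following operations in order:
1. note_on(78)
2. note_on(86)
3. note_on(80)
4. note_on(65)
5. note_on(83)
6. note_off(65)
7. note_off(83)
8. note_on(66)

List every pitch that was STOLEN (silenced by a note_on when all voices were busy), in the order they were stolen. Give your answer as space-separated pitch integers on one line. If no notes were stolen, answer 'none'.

Op 1: note_on(78): voice 0 is free -> assigned | voices=[78 -]
Op 2: note_on(86): voice 1 is free -> assigned | voices=[78 86]
Op 3: note_on(80): all voices busy, STEAL voice 0 (pitch 78, oldest) -> assign | voices=[80 86]
Op 4: note_on(65): all voices busy, STEAL voice 1 (pitch 86, oldest) -> assign | voices=[80 65]
Op 5: note_on(83): all voices busy, STEAL voice 0 (pitch 80, oldest) -> assign | voices=[83 65]
Op 6: note_off(65): free voice 1 | voices=[83 -]
Op 7: note_off(83): free voice 0 | voices=[- -]
Op 8: note_on(66): voice 0 is free -> assigned | voices=[66 -]

Answer: 78 86 80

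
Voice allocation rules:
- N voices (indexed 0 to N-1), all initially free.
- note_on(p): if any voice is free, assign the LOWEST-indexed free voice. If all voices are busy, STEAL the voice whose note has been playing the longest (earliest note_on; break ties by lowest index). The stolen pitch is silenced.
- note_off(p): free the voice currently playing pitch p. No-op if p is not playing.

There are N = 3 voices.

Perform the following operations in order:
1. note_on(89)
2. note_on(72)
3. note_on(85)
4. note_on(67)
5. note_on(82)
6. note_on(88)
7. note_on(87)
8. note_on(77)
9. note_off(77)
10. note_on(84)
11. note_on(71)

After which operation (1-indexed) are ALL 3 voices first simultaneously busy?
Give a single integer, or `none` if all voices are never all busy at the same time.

Answer: 3

Derivation:
Op 1: note_on(89): voice 0 is free -> assigned | voices=[89 - -]
Op 2: note_on(72): voice 1 is free -> assigned | voices=[89 72 -]
Op 3: note_on(85): voice 2 is free -> assigned | voices=[89 72 85]
Op 4: note_on(67): all voices busy, STEAL voice 0 (pitch 89, oldest) -> assign | voices=[67 72 85]
Op 5: note_on(82): all voices busy, STEAL voice 1 (pitch 72, oldest) -> assign | voices=[67 82 85]
Op 6: note_on(88): all voices busy, STEAL voice 2 (pitch 85, oldest) -> assign | voices=[67 82 88]
Op 7: note_on(87): all voices busy, STEAL voice 0 (pitch 67, oldest) -> assign | voices=[87 82 88]
Op 8: note_on(77): all voices busy, STEAL voice 1 (pitch 82, oldest) -> assign | voices=[87 77 88]
Op 9: note_off(77): free voice 1 | voices=[87 - 88]
Op 10: note_on(84): voice 1 is free -> assigned | voices=[87 84 88]
Op 11: note_on(71): all voices busy, STEAL voice 2 (pitch 88, oldest) -> assign | voices=[87 84 71]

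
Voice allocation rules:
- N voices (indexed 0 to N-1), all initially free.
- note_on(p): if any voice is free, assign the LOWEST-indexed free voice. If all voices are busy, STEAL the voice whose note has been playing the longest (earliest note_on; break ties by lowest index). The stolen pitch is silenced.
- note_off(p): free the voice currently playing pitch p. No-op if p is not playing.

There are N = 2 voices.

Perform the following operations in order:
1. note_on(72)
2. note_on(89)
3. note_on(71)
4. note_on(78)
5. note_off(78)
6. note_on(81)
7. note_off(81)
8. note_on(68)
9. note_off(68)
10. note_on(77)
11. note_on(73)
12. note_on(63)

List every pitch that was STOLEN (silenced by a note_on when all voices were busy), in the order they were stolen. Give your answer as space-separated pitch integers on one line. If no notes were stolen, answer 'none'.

Op 1: note_on(72): voice 0 is free -> assigned | voices=[72 -]
Op 2: note_on(89): voice 1 is free -> assigned | voices=[72 89]
Op 3: note_on(71): all voices busy, STEAL voice 0 (pitch 72, oldest) -> assign | voices=[71 89]
Op 4: note_on(78): all voices busy, STEAL voice 1 (pitch 89, oldest) -> assign | voices=[71 78]
Op 5: note_off(78): free voice 1 | voices=[71 -]
Op 6: note_on(81): voice 1 is free -> assigned | voices=[71 81]
Op 7: note_off(81): free voice 1 | voices=[71 -]
Op 8: note_on(68): voice 1 is free -> assigned | voices=[71 68]
Op 9: note_off(68): free voice 1 | voices=[71 -]
Op 10: note_on(77): voice 1 is free -> assigned | voices=[71 77]
Op 11: note_on(73): all voices busy, STEAL voice 0 (pitch 71, oldest) -> assign | voices=[73 77]
Op 12: note_on(63): all voices busy, STEAL voice 1 (pitch 77, oldest) -> assign | voices=[73 63]

Answer: 72 89 71 77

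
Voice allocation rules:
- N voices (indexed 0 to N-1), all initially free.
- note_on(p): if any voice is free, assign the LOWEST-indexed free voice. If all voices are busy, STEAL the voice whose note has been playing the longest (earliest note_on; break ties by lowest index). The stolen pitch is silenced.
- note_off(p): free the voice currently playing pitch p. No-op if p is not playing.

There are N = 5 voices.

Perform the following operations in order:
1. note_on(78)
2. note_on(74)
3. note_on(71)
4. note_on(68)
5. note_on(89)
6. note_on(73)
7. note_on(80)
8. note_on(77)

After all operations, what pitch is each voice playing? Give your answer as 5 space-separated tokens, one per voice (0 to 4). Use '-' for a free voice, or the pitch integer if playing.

Op 1: note_on(78): voice 0 is free -> assigned | voices=[78 - - - -]
Op 2: note_on(74): voice 1 is free -> assigned | voices=[78 74 - - -]
Op 3: note_on(71): voice 2 is free -> assigned | voices=[78 74 71 - -]
Op 4: note_on(68): voice 3 is free -> assigned | voices=[78 74 71 68 -]
Op 5: note_on(89): voice 4 is free -> assigned | voices=[78 74 71 68 89]
Op 6: note_on(73): all voices busy, STEAL voice 0 (pitch 78, oldest) -> assign | voices=[73 74 71 68 89]
Op 7: note_on(80): all voices busy, STEAL voice 1 (pitch 74, oldest) -> assign | voices=[73 80 71 68 89]
Op 8: note_on(77): all voices busy, STEAL voice 2 (pitch 71, oldest) -> assign | voices=[73 80 77 68 89]

Answer: 73 80 77 68 89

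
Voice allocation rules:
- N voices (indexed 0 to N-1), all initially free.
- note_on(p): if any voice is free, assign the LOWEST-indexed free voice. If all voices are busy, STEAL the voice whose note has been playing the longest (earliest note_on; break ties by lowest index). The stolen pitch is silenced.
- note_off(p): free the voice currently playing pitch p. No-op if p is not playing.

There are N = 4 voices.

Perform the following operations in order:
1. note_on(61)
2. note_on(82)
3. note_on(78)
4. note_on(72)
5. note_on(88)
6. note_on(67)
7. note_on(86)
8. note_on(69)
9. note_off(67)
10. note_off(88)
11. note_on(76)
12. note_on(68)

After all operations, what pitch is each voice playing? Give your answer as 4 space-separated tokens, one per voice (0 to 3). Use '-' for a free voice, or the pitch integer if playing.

Op 1: note_on(61): voice 0 is free -> assigned | voices=[61 - - -]
Op 2: note_on(82): voice 1 is free -> assigned | voices=[61 82 - -]
Op 3: note_on(78): voice 2 is free -> assigned | voices=[61 82 78 -]
Op 4: note_on(72): voice 3 is free -> assigned | voices=[61 82 78 72]
Op 5: note_on(88): all voices busy, STEAL voice 0 (pitch 61, oldest) -> assign | voices=[88 82 78 72]
Op 6: note_on(67): all voices busy, STEAL voice 1 (pitch 82, oldest) -> assign | voices=[88 67 78 72]
Op 7: note_on(86): all voices busy, STEAL voice 2 (pitch 78, oldest) -> assign | voices=[88 67 86 72]
Op 8: note_on(69): all voices busy, STEAL voice 3 (pitch 72, oldest) -> assign | voices=[88 67 86 69]
Op 9: note_off(67): free voice 1 | voices=[88 - 86 69]
Op 10: note_off(88): free voice 0 | voices=[- - 86 69]
Op 11: note_on(76): voice 0 is free -> assigned | voices=[76 - 86 69]
Op 12: note_on(68): voice 1 is free -> assigned | voices=[76 68 86 69]

Answer: 76 68 86 69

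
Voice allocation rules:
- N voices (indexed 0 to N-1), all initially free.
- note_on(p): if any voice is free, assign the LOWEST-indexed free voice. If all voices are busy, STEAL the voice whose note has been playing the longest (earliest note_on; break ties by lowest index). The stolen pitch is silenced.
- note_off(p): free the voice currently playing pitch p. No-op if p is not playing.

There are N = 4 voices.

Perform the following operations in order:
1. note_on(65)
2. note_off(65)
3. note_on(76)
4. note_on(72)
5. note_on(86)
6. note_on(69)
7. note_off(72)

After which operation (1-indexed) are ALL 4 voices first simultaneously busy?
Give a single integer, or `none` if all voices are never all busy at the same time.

Op 1: note_on(65): voice 0 is free -> assigned | voices=[65 - - -]
Op 2: note_off(65): free voice 0 | voices=[- - - -]
Op 3: note_on(76): voice 0 is free -> assigned | voices=[76 - - -]
Op 4: note_on(72): voice 1 is free -> assigned | voices=[76 72 - -]
Op 5: note_on(86): voice 2 is free -> assigned | voices=[76 72 86 -]
Op 6: note_on(69): voice 3 is free -> assigned | voices=[76 72 86 69]
Op 7: note_off(72): free voice 1 | voices=[76 - 86 69]

Answer: 6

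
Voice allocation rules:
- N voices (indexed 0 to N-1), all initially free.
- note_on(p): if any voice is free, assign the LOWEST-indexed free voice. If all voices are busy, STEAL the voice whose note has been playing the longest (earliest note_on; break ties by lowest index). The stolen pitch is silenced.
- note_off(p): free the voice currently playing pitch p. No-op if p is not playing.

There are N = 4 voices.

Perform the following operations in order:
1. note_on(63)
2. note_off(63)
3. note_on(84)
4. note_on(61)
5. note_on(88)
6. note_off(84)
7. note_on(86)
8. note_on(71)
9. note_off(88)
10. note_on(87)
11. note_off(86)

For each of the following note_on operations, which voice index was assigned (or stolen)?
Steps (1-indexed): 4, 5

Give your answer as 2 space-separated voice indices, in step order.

Answer: 1 2

Derivation:
Op 1: note_on(63): voice 0 is free -> assigned | voices=[63 - - -]
Op 2: note_off(63): free voice 0 | voices=[- - - -]
Op 3: note_on(84): voice 0 is free -> assigned | voices=[84 - - -]
Op 4: note_on(61): voice 1 is free -> assigned | voices=[84 61 - -]
Op 5: note_on(88): voice 2 is free -> assigned | voices=[84 61 88 -]
Op 6: note_off(84): free voice 0 | voices=[- 61 88 -]
Op 7: note_on(86): voice 0 is free -> assigned | voices=[86 61 88 -]
Op 8: note_on(71): voice 3 is free -> assigned | voices=[86 61 88 71]
Op 9: note_off(88): free voice 2 | voices=[86 61 - 71]
Op 10: note_on(87): voice 2 is free -> assigned | voices=[86 61 87 71]
Op 11: note_off(86): free voice 0 | voices=[- 61 87 71]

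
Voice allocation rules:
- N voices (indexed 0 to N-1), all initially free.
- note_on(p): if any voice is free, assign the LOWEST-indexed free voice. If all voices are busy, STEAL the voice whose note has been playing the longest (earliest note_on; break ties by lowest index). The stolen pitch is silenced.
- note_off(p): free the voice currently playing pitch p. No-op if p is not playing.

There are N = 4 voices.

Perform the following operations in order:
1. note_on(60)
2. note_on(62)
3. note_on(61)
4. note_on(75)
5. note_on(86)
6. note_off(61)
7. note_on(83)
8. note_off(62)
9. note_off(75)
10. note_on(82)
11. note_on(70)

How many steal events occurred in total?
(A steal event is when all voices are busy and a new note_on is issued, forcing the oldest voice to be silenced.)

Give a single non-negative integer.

Answer: 1

Derivation:
Op 1: note_on(60): voice 0 is free -> assigned | voices=[60 - - -]
Op 2: note_on(62): voice 1 is free -> assigned | voices=[60 62 - -]
Op 3: note_on(61): voice 2 is free -> assigned | voices=[60 62 61 -]
Op 4: note_on(75): voice 3 is free -> assigned | voices=[60 62 61 75]
Op 5: note_on(86): all voices busy, STEAL voice 0 (pitch 60, oldest) -> assign | voices=[86 62 61 75]
Op 6: note_off(61): free voice 2 | voices=[86 62 - 75]
Op 7: note_on(83): voice 2 is free -> assigned | voices=[86 62 83 75]
Op 8: note_off(62): free voice 1 | voices=[86 - 83 75]
Op 9: note_off(75): free voice 3 | voices=[86 - 83 -]
Op 10: note_on(82): voice 1 is free -> assigned | voices=[86 82 83 -]
Op 11: note_on(70): voice 3 is free -> assigned | voices=[86 82 83 70]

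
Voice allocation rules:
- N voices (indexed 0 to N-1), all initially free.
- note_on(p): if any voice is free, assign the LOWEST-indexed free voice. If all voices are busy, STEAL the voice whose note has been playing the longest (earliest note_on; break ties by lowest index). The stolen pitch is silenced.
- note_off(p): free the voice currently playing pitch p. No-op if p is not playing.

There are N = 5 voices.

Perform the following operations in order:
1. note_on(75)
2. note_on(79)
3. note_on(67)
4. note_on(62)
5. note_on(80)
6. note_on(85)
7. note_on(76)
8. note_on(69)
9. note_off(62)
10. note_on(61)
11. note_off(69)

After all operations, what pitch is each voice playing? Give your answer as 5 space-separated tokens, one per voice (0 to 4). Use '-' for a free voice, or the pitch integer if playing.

Answer: 85 76 - 61 80

Derivation:
Op 1: note_on(75): voice 0 is free -> assigned | voices=[75 - - - -]
Op 2: note_on(79): voice 1 is free -> assigned | voices=[75 79 - - -]
Op 3: note_on(67): voice 2 is free -> assigned | voices=[75 79 67 - -]
Op 4: note_on(62): voice 3 is free -> assigned | voices=[75 79 67 62 -]
Op 5: note_on(80): voice 4 is free -> assigned | voices=[75 79 67 62 80]
Op 6: note_on(85): all voices busy, STEAL voice 0 (pitch 75, oldest) -> assign | voices=[85 79 67 62 80]
Op 7: note_on(76): all voices busy, STEAL voice 1 (pitch 79, oldest) -> assign | voices=[85 76 67 62 80]
Op 8: note_on(69): all voices busy, STEAL voice 2 (pitch 67, oldest) -> assign | voices=[85 76 69 62 80]
Op 9: note_off(62): free voice 3 | voices=[85 76 69 - 80]
Op 10: note_on(61): voice 3 is free -> assigned | voices=[85 76 69 61 80]
Op 11: note_off(69): free voice 2 | voices=[85 76 - 61 80]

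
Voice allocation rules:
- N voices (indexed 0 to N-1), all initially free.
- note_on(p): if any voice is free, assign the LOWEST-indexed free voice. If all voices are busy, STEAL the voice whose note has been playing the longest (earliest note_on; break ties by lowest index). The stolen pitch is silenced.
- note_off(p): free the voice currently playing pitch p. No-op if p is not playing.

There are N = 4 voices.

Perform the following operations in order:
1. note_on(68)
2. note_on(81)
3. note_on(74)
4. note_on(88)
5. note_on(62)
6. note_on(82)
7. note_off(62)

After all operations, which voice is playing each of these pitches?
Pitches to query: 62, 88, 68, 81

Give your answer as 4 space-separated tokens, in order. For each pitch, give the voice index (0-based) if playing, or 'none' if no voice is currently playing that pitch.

Answer: none 3 none none

Derivation:
Op 1: note_on(68): voice 0 is free -> assigned | voices=[68 - - -]
Op 2: note_on(81): voice 1 is free -> assigned | voices=[68 81 - -]
Op 3: note_on(74): voice 2 is free -> assigned | voices=[68 81 74 -]
Op 4: note_on(88): voice 3 is free -> assigned | voices=[68 81 74 88]
Op 5: note_on(62): all voices busy, STEAL voice 0 (pitch 68, oldest) -> assign | voices=[62 81 74 88]
Op 6: note_on(82): all voices busy, STEAL voice 1 (pitch 81, oldest) -> assign | voices=[62 82 74 88]
Op 7: note_off(62): free voice 0 | voices=[- 82 74 88]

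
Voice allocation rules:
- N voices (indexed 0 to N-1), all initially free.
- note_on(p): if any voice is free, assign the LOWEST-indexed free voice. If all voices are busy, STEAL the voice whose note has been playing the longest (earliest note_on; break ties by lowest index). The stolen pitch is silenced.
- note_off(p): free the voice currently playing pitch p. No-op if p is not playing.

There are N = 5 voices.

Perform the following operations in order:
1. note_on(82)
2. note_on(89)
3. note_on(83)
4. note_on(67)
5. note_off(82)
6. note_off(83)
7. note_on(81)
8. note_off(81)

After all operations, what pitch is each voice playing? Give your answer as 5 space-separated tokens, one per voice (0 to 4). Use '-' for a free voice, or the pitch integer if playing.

Answer: - 89 - 67 -

Derivation:
Op 1: note_on(82): voice 0 is free -> assigned | voices=[82 - - - -]
Op 2: note_on(89): voice 1 is free -> assigned | voices=[82 89 - - -]
Op 3: note_on(83): voice 2 is free -> assigned | voices=[82 89 83 - -]
Op 4: note_on(67): voice 3 is free -> assigned | voices=[82 89 83 67 -]
Op 5: note_off(82): free voice 0 | voices=[- 89 83 67 -]
Op 6: note_off(83): free voice 2 | voices=[- 89 - 67 -]
Op 7: note_on(81): voice 0 is free -> assigned | voices=[81 89 - 67 -]
Op 8: note_off(81): free voice 0 | voices=[- 89 - 67 -]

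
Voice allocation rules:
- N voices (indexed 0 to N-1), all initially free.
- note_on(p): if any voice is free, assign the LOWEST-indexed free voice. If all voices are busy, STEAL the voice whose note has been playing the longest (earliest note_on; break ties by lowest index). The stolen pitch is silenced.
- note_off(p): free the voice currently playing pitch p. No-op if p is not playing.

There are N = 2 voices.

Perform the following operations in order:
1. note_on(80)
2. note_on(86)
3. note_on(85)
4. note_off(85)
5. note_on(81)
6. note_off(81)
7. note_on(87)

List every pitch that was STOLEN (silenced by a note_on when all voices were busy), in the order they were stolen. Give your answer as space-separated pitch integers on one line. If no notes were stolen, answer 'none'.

Op 1: note_on(80): voice 0 is free -> assigned | voices=[80 -]
Op 2: note_on(86): voice 1 is free -> assigned | voices=[80 86]
Op 3: note_on(85): all voices busy, STEAL voice 0 (pitch 80, oldest) -> assign | voices=[85 86]
Op 4: note_off(85): free voice 0 | voices=[- 86]
Op 5: note_on(81): voice 0 is free -> assigned | voices=[81 86]
Op 6: note_off(81): free voice 0 | voices=[- 86]
Op 7: note_on(87): voice 0 is free -> assigned | voices=[87 86]

Answer: 80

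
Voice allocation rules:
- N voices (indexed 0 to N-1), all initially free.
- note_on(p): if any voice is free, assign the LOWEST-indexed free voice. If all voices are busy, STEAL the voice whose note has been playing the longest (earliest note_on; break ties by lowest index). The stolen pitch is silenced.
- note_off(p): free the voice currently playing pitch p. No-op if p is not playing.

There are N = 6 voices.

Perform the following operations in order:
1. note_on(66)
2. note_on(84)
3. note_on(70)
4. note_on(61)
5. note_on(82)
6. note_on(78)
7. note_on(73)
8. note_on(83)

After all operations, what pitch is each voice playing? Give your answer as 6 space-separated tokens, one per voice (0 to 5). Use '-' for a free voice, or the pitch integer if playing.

Answer: 73 83 70 61 82 78

Derivation:
Op 1: note_on(66): voice 0 is free -> assigned | voices=[66 - - - - -]
Op 2: note_on(84): voice 1 is free -> assigned | voices=[66 84 - - - -]
Op 3: note_on(70): voice 2 is free -> assigned | voices=[66 84 70 - - -]
Op 4: note_on(61): voice 3 is free -> assigned | voices=[66 84 70 61 - -]
Op 5: note_on(82): voice 4 is free -> assigned | voices=[66 84 70 61 82 -]
Op 6: note_on(78): voice 5 is free -> assigned | voices=[66 84 70 61 82 78]
Op 7: note_on(73): all voices busy, STEAL voice 0 (pitch 66, oldest) -> assign | voices=[73 84 70 61 82 78]
Op 8: note_on(83): all voices busy, STEAL voice 1 (pitch 84, oldest) -> assign | voices=[73 83 70 61 82 78]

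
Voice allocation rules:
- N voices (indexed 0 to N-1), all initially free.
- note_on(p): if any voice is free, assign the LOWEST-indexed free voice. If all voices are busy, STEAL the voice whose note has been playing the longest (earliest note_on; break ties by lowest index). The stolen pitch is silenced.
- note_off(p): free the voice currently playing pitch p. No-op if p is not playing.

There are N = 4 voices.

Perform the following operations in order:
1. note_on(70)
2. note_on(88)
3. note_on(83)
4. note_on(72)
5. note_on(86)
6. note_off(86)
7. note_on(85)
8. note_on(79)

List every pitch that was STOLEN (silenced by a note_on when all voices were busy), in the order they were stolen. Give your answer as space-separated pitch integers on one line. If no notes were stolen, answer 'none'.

Op 1: note_on(70): voice 0 is free -> assigned | voices=[70 - - -]
Op 2: note_on(88): voice 1 is free -> assigned | voices=[70 88 - -]
Op 3: note_on(83): voice 2 is free -> assigned | voices=[70 88 83 -]
Op 4: note_on(72): voice 3 is free -> assigned | voices=[70 88 83 72]
Op 5: note_on(86): all voices busy, STEAL voice 0 (pitch 70, oldest) -> assign | voices=[86 88 83 72]
Op 6: note_off(86): free voice 0 | voices=[- 88 83 72]
Op 7: note_on(85): voice 0 is free -> assigned | voices=[85 88 83 72]
Op 8: note_on(79): all voices busy, STEAL voice 1 (pitch 88, oldest) -> assign | voices=[85 79 83 72]

Answer: 70 88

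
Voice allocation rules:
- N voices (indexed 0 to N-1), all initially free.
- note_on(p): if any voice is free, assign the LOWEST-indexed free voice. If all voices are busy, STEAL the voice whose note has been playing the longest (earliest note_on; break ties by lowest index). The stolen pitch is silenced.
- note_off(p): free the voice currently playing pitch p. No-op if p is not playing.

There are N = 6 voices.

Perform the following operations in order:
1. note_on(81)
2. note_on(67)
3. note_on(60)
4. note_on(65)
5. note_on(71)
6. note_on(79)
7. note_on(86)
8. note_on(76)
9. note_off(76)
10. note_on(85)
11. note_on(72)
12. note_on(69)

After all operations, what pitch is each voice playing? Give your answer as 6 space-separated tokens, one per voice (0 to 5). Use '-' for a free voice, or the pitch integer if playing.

Answer: 86 85 72 69 71 79

Derivation:
Op 1: note_on(81): voice 0 is free -> assigned | voices=[81 - - - - -]
Op 2: note_on(67): voice 1 is free -> assigned | voices=[81 67 - - - -]
Op 3: note_on(60): voice 2 is free -> assigned | voices=[81 67 60 - - -]
Op 4: note_on(65): voice 3 is free -> assigned | voices=[81 67 60 65 - -]
Op 5: note_on(71): voice 4 is free -> assigned | voices=[81 67 60 65 71 -]
Op 6: note_on(79): voice 5 is free -> assigned | voices=[81 67 60 65 71 79]
Op 7: note_on(86): all voices busy, STEAL voice 0 (pitch 81, oldest) -> assign | voices=[86 67 60 65 71 79]
Op 8: note_on(76): all voices busy, STEAL voice 1 (pitch 67, oldest) -> assign | voices=[86 76 60 65 71 79]
Op 9: note_off(76): free voice 1 | voices=[86 - 60 65 71 79]
Op 10: note_on(85): voice 1 is free -> assigned | voices=[86 85 60 65 71 79]
Op 11: note_on(72): all voices busy, STEAL voice 2 (pitch 60, oldest) -> assign | voices=[86 85 72 65 71 79]
Op 12: note_on(69): all voices busy, STEAL voice 3 (pitch 65, oldest) -> assign | voices=[86 85 72 69 71 79]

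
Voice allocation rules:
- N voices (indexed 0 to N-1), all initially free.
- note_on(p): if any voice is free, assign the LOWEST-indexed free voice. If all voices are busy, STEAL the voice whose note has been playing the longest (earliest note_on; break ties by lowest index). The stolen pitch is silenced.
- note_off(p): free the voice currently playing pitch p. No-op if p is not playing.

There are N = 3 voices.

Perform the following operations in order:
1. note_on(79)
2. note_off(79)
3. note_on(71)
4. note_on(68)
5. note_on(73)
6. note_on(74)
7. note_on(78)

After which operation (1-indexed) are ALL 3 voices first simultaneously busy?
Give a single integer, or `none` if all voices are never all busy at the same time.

Answer: 5

Derivation:
Op 1: note_on(79): voice 0 is free -> assigned | voices=[79 - -]
Op 2: note_off(79): free voice 0 | voices=[- - -]
Op 3: note_on(71): voice 0 is free -> assigned | voices=[71 - -]
Op 4: note_on(68): voice 1 is free -> assigned | voices=[71 68 -]
Op 5: note_on(73): voice 2 is free -> assigned | voices=[71 68 73]
Op 6: note_on(74): all voices busy, STEAL voice 0 (pitch 71, oldest) -> assign | voices=[74 68 73]
Op 7: note_on(78): all voices busy, STEAL voice 1 (pitch 68, oldest) -> assign | voices=[74 78 73]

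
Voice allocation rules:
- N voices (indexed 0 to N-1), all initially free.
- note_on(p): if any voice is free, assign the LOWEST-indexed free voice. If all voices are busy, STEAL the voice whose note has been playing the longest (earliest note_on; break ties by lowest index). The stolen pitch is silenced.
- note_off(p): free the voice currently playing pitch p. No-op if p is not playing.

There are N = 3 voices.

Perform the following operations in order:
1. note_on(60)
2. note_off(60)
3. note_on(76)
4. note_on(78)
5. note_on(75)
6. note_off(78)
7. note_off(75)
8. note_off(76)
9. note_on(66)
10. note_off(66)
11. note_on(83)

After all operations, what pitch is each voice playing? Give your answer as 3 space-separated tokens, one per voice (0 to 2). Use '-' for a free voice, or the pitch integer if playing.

Op 1: note_on(60): voice 0 is free -> assigned | voices=[60 - -]
Op 2: note_off(60): free voice 0 | voices=[- - -]
Op 3: note_on(76): voice 0 is free -> assigned | voices=[76 - -]
Op 4: note_on(78): voice 1 is free -> assigned | voices=[76 78 -]
Op 5: note_on(75): voice 2 is free -> assigned | voices=[76 78 75]
Op 6: note_off(78): free voice 1 | voices=[76 - 75]
Op 7: note_off(75): free voice 2 | voices=[76 - -]
Op 8: note_off(76): free voice 0 | voices=[- - -]
Op 9: note_on(66): voice 0 is free -> assigned | voices=[66 - -]
Op 10: note_off(66): free voice 0 | voices=[- - -]
Op 11: note_on(83): voice 0 is free -> assigned | voices=[83 - -]

Answer: 83 - -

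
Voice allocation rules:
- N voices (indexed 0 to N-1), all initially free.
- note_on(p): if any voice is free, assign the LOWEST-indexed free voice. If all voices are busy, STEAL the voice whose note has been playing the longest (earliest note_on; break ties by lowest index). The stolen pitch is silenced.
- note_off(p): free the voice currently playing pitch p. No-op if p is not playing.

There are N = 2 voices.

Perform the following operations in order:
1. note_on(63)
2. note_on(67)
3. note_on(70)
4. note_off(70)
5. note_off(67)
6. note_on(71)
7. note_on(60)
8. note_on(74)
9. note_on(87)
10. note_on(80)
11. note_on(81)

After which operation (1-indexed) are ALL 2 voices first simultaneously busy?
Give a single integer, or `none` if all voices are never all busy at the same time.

Answer: 2

Derivation:
Op 1: note_on(63): voice 0 is free -> assigned | voices=[63 -]
Op 2: note_on(67): voice 1 is free -> assigned | voices=[63 67]
Op 3: note_on(70): all voices busy, STEAL voice 0 (pitch 63, oldest) -> assign | voices=[70 67]
Op 4: note_off(70): free voice 0 | voices=[- 67]
Op 5: note_off(67): free voice 1 | voices=[- -]
Op 6: note_on(71): voice 0 is free -> assigned | voices=[71 -]
Op 7: note_on(60): voice 1 is free -> assigned | voices=[71 60]
Op 8: note_on(74): all voices busy, STEAL voice 0 (pitch 71, oldest) -> assign | voices=[74 60]
Op 9: note_on(87): all voices busy, STEAL voice 1 (pitch 60, oldest) -> assign | voices=[74 87]
Op 10: note_on(80): all voices busy, STEAL voice 0 (pitch 74, oldest) -> assign | voices=[80 87]
Op 11: note_on(81): all voices busy, STEAL voice 1 (pitch 87, oldest) -> assign | voices=[80 81]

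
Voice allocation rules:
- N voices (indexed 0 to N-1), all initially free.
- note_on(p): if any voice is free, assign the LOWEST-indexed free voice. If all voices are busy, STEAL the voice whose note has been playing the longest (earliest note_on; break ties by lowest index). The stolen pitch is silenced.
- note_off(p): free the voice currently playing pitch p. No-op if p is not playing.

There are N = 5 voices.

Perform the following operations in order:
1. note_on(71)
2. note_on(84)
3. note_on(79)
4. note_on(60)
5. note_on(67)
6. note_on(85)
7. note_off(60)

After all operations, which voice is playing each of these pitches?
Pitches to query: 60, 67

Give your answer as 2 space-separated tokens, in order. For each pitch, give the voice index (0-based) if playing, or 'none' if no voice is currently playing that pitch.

Op 1: note_on(71): voice 0 is free -> assigned | voices=[71 - - - -]
Op 2: note_on(84): voice 1 is free -> assigned | voices=[71 84 - - -]
Op 3: note_on(79): voice 2 is free -> assigned | voices=[71 84 79 - -]
Op 4: note_on(60): voice 3 is free -> assigned | voices=[71 84 79 60 -]
Op 5: note_on(67): voice 4 is free -> assigned | voices=[71 84 79 60 67]
Op 6: note_on(85): all voices busy, STEAL voice 0 (pitch 71, oldest) -> assign | voices=[85 84 79 60 67]
Op 7: note_off(60): free voice 3 | voices=[85 84 79 - 67]

Answer: none 4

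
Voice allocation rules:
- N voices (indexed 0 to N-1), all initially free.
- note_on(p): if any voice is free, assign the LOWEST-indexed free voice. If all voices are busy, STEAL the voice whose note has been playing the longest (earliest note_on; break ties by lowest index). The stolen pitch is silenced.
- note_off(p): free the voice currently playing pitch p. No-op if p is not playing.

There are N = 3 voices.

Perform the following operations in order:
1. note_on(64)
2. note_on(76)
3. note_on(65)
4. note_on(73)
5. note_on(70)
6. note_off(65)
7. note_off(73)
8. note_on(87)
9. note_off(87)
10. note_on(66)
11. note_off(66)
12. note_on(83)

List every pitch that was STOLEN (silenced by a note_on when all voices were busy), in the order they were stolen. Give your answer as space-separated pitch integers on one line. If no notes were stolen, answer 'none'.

Answer: 64 76

Derivation:
Op 1: note_on(64): voice 0 is free -> assigned | voices=[64 - -]
Op 2: note_on(76): voice 1 is free -> assigned | voices=[64 76 -]
Op 3: note_on(65): voice 2 is free -> assigned | voices=[64 76 65]
Op 4: note_on(73): all voices busy, STEAL voice 0 (pitch 64, oldest) -> assign | voices=[73 76 65]
Op 5: note_on(70): all voices busy, STEAL voice 1 (pitch 76, oldest) -> assign | voices=[73 70 65]
Op 6: note_off(65): free voice 2 | voices=[73 70 -]
Op 7: note_off(73): free voice 0 | voices=[- 70 -]
Op 8: note_on(87): voice 0 is free -> assigned | voices=[87 70 -]
Op 9: note_off(87): free voice 0 | voices=[- 70 -]
Op 10: note_on(66): voice 0 is free -> assigned | voices=[66 70 -]
Op 11: note_off(66): free voice 0 | voices=[- 70 -]
Op 12: note_on(83): voice 0 is free -> assigned | voices=[83 70 -]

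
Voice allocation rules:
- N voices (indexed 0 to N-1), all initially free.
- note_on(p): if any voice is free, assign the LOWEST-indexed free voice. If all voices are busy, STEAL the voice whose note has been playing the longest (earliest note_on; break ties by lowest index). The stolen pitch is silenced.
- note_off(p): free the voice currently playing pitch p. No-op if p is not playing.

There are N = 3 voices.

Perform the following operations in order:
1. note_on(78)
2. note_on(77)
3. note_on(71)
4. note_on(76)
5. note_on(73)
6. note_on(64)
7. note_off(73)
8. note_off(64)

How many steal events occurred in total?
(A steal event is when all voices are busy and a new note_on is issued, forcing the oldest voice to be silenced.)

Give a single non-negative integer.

Answer: 3

Derivation:
Op 1: note_on(78): voice 0 is free -> assigned | voices=[78 - -]
Op 2: note_on(77): voice 1 is free -> assigned | voices=[78 77 -]
Op 3: note_on(71): voice 2 is free -> assigned | voices=[78 77 71]
Op 4: note_on(76): all voices busy, STEAL voice 0 (pitch 78, oldest) -> assign | voices=[76 77 71]
Op 5: note_on(73): all voices busy, STEAL voice 1 (pitch 77, oldest) -> assign | voices=[76 73 71]
Op 6: note_on(64): all voices busy, STEAL voice 2 (pitch 71, oldest) -> assign | voices=[76 73 64]
Op 7: note_off(73): free voice 1 | voices=[76 - 64]
Op 8: note_off(64): free voice 2 | voices=[76 - -]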